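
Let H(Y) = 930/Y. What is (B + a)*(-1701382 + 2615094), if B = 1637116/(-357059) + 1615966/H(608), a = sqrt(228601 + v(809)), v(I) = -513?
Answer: 160270366745428196032/166032435 + 1827424*sqrt(57022) ≈ 9.6573e+11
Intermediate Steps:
a = 2*sqrt(57022) (a = sqrt(228601 - 513) = sqrt(228088) = 2*sqrt(57022) ≈ 477.59)
B = 175405780755236/166032435 (B = 1637116/(-357059) + 1615966/((930/608)) = 1637116*(-1/357059) + 1615966/((930*(1/608))) = -1637116/357059 + 1615966/(465/304) = -1637116/357059 + 1615966*(304/465) = -1637116/357059 + 491253664/465 = 175405780755236/166032435 ≈ 1.0565e+6)
(B + a)*(-1701382 + 2615094) = (175405780755236/166032435 + 2*sqrt(57022))*(-1701382 + 2615094) = (175405780755236/166032435 + 2*sqrt(57022))*913712 = 160270366745428196032/166032435 + 1827424*sqrt(57022)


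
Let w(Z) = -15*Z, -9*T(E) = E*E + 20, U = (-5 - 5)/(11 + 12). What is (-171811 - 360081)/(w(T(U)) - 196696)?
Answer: 70342717/26008596 ≈ 2.7046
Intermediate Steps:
U = -10/23 ≈ -0.43478
T(E) = -20/9 - E**2/9 (T(E) = -(E*E + 20)/9 = -(E**2 + 20)/9 = -(20 + E**2)/9 = -20/9 - E**2/9)
(-171811 - 360081)/(w(T(U)) - 196696) = (-171811 - 360081)/(-15*(-20/9 - (-10/23)**2/9) - 196696) = -531892/(-15*(-20/9 - 1/9*100/529) - 196696) = -531892/(-15*(-20/9 - 100/4761) - 196696) = -531892/(-15*(-3560/1587) - 196696) = -531892/(17800/529 - 196696) = -531892/(-104034384/529) = -531892*(-529/104034384) = 70342717/26008596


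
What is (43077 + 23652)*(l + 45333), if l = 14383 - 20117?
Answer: 2642401671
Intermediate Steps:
l = -5734
(43077 + 23652)*(l + 45333) = (43077 + 23652)*(-5734 + 45333) = 66729*39599 = 2642401671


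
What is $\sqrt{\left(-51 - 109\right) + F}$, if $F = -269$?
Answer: $i \sqrt{429} \approx 20.712 i$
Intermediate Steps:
$\sqrt{\left(-51 - 109\right) + F} = \sqrt{\left(-51 - 109\right) - 269} = \sqrt{-160 - 269} = \sqrt{-429} = i \sqrt{429}$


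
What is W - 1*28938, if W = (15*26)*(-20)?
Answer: -36738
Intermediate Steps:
W = -7800 (W = 390*(-20) = -7800)
W - 1*28938 = -7800 - 1*28938 = -7800 - 28938 = -36738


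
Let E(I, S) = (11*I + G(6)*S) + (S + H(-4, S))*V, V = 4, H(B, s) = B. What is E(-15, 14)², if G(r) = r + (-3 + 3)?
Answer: 1681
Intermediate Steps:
G(r) = r (G(r) = r + 0 = r)
E(I, S) = -16 + 10*S + 11*I (E(I, S) = (11*I + 6*S) + (S - 4)*4 = (6*S + 11*I) + (-4 + S)*4 = (6*S + 11*I) + (-16 + 4*S) = -16 + 10*S + 11*I)
E(-15, 14)² = (-16 + 10*14 + 11*(-15))² = (-16 + 140 - 165)² = (-41)² = 1681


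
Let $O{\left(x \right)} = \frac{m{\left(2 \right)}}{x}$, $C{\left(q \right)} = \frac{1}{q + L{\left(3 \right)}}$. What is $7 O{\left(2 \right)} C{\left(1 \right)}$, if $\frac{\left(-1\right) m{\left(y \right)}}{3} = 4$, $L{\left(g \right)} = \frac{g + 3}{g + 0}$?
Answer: $-14$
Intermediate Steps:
$L{\left(g \right)} = \frac{3 + g}{g}$
$m{\left(y \right)} = -12$ ($m{\left(y \right)} = \left(-3\right) 4 = -12$)
$C{\left(q \right)} = \frac{1}{2 + q}$ ($C{\left(q \right)} = \frac{1}{q + \frac{3 + 3}{3}} = \frac{1}{q + \frac{1}{3} \cdot 6} = \frac{1}{q + 2} = \frac{1}{2 + q}$)
$O{\left(x \right)} = - \frac{12}{x}$
$7 O{\left(2 \right)} C{\left(1 \right)} = \frac{7 \left(- \frac{12}{2}\right)}{2 + 1} = \frac{7 \left(\left(-12\right) \frac{1}{2}\right)}{3} = 7 \left(-6\right) \frac{1}{3} = \left(-42\right) \frac{1}{3} = -14$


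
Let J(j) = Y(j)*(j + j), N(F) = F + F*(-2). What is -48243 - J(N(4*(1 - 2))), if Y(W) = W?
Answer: -48275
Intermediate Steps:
N(F) = -F (N(F) = F - 2*F = -F)
J(j) = 2*j² (J(j) = j*(j + j) = j*(2*j) = 2*j²)
-48243 - J(N(4*(1 - 2))) = -48243 - 2*(-4*(1 - 2))² = -48243 - 2*(-4*(-1))² = -48243 - 2*(-1*(-4))² = -48243 - 2*4² = -48243 - 2*16 = -48243 - 1*32 = -48243 - 32 = -48275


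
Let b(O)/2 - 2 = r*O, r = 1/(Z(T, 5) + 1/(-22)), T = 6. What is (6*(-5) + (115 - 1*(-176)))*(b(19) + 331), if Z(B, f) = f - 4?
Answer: 684777/7 ≈ 97825.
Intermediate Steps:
Z(B, f) = -4 + f
r = 22/21 (r = 1/((-4 + 5) + 1/(-22)) = 1/(1 - 1/22) = 1/(21/22) = 22/21 ≈ 1.0476)
b(O) = 4 + 44*O/21 (b(O) = 4 + 2*(22*O/21) = 4 + 44*O/21)
(6*(-5) + (115 - 1*(-176)))*(b(19) + 331) = (6*(-5) + (115 - 1*(-176)))*((4 + (44/21)*19) + 331) = (-30 + (115 + 176))*((4 + 836/21) + 331) = (-30 + 291)*(920/21 + 331) = 261*(7871/21) = 684777/7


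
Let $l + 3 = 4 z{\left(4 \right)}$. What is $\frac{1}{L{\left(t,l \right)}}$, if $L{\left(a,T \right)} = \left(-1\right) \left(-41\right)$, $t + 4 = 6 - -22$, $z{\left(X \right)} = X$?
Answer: $\frac{1}{41} \approx 0.02439$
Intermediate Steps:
$l = 13$ ($l = -3 + 4 \cdot 4 = -3 + 16 = 13$)
$t = 24$ ($t = -4 + \left(6 - -22\right) = -4 + \left(6 + 22\right) = -4 + 28 = 24$)
$L{\left(a,T \right)} = 41$
$\frac{1}{L{\left(t,l \right)}} = \frac{1}{41}$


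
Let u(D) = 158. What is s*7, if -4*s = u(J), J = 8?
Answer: -553/2 ≈ -276.50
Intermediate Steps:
s = -79/2 (s = -¼*158 = -79/2 ≈ -39.500)
s*7 = -79/2*7 = -553/2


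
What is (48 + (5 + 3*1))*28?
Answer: 1568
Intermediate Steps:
(48 + (5 + 3*1))*28 = (48 + (5 + 3))*28 = (48 + 8)*28 = 56*28 = 1568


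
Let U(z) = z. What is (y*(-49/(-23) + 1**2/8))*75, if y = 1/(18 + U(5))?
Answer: 31125/4232 ≈ 7.3547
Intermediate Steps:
y = 1/23 (y = 1/(18 + 5) = 1/23 ≈ 0.043478)
(y*(-49/(-23) + 1**2/8))*75 = ((-49/(-23) + 1**2/8)/23)*75 = ((-49*(-1/23) + 1*(1/8))/23)*75 = ((49/23 + 1/8)/23)*75 = ((1/23)*(415/184))*75 = (415/4232)*75 = 31125/4232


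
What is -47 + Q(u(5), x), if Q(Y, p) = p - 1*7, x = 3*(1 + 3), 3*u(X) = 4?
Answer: -42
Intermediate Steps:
u(X) = 4/3 (u(X) = (1/3)*4 = 4/3)
x = 12 (x = 3*4 = 12)
Q(Y, p) = -7 + p (Q(Y, p) = p - 7 = -7 + p)
-47 + Q(u(5), x) = -47 + (-7 + 12) = -47 + 5 = -42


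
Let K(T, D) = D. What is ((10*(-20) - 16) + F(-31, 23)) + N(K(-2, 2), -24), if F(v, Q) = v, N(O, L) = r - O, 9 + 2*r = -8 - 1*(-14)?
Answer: -501/2 ≈ -250.50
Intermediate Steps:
r = -3/2 (r = -9/2 + (-8 - 1*(-14))/2 = -9/2 + (-8 + 14)/2 = -9/2 + (1/2)*6 = -9/2 + 3 = -3/2 ≈ -1.5000)
N(O, L) = -3/2 - O
((10*(-20) - 16) + F(-31, 23)) + N(K(-2, 2), -24) = ((10*(-20) - 16) - 31) + (-3/2 - 1*2) = ((-200 - 16) - 31) + (-3/2 - 2) = (-216 - 31) - 7/2 = -247 - 7/2 = -501/2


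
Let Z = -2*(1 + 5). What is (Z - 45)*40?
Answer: -2280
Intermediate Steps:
Z = -12 (Z = -2*6 = -12)
(Z - 45)*40 = (-12 - 45)*40 = -57*40 = -2280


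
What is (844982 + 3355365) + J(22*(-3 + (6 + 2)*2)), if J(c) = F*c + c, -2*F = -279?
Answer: 4240530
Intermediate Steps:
F = 279/2 (F = -½*(-279) = 279/2 ≈ 139.50)
J(c) = 281*c/2 (J(c) = 279*c/2 + c = 281*c/2)
(844982 + 3355365) + J(22*(-3 + (6 + 2)*2)) = (844982 + 3355365) + 281*(22*(-3 + (6 + 2)*2))/2 = 4200347 + 281*(22*(-3 + 8*2))/2 = 4200347 + 281*(22*(-3 + 16))/2 = 4200347 + 281*(22*13)/2 = 4200347 + (281/2)*286 = 4200347 + 40183 = 4240530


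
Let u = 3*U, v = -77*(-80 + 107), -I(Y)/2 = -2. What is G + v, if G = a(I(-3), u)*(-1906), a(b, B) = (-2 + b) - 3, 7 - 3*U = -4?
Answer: -173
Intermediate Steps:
I(Y) = 4 (I(Y) = -2*(-2) = 4)
U = 11/3 (U = 7/3 - ⅓*(-4) = 7/3 + 4/3 = 11/3 ≈ 3.6667)
v = -2079 (v = -77*27 = -2079)
u = 11 (u = 3*(11/3) = 11)
a(b, B) = -5 + b
G = 1906 (G = (-5 + 4)*(-1906) = -1*(-1906) = 1906)
G + v = 1906 - 2079 = -173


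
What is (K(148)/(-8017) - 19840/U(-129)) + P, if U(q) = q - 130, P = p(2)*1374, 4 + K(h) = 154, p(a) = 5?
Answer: 14423907040/2076403 ≈ 6946.6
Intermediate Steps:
K(h) = 150 (K(h) = -4 + 154 = 150)
P = 6870 (P = 5*1374 = 6870)
U(q) = -130 + q
(K(148)/(-8017) - 19840/U(-129)) + P = (150/(-8017) - 19840/(-130 - 129)) + 6870 = (150*(-1/8017) - 19840/(-259)) + 6870 = (-150/8017 - 19840*(-1/259)) + 6870 = (-150/8017 + 19840/259) + 6870 = 159018430/2076403 + 6870 = 14423907040/2076403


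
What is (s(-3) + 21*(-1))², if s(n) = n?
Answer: 576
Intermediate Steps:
(s(-3) + 21*(-1))² = (-3 + 21*(-1))² = (-3 - 21)² = (-24)² = 576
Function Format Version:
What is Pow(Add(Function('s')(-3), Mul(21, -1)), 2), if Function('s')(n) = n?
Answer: 576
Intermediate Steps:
Pow(Add(Function('s')(-3), Mul(21, -1)), 2) = Pow(Add(-3, Mul(21, -1)), 2) = Pow(Add(-3, -21), 2) = Pow(-24, 2) = 576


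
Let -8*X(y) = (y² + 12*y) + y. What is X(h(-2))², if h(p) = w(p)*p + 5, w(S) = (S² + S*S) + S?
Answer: 441/16 ≈ 27.563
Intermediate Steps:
w(S) = S + 2*S² (w(S) = (S² + S²) + S = 2*S² + S = S + 2*S²)
h(p) = 5 + p²*(1 + 2*p) (h(p) = (p*(1 + 2*p))*p + 5 = p²*(1 + 2*p) + 5 = 5 + p²*(1 + 2*p))
X(y) = -13*y/8 - y²/8 (X(y) = -((y² + 12*y) + y)/8 = -(y² + 13*y)/8 = -13*y/8 - y²/8)
X(h(-2))² = (-(5 + (-2)²*(1 + 2*(-2)))*(13 + (5 + (-2)²*(1 + 2*(-2))))/8)² = (-(5 + 4*(1 - 4))*(13 + (5 + 4*(1 - 4)))/8)² = (-(5 + 4*(-3))*(13 + (5 + 4*(-3)))/8)² = (-(5 - 12)*(13 + (5 - 12))/8)² = (-⅛*(-7)*(13 - 7))² = (-⅛*(-7)*6)² = (21/4)² = 441/16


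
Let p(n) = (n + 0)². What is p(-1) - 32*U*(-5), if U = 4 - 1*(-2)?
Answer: 961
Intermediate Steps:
U = 6 (U = 4 + 2 = 6)
p(n) = n²
p(-1) - 32*U*(-5) = (-1)² - 192*(-5) = 1 - 32*(-30) = 1 + 960 = 961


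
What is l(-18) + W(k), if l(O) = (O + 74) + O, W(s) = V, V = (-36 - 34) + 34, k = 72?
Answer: 2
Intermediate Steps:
V = -36 (V = -70 + 34 = -36)
W(s) = -36
l(O) = 74 + 2*O (l(O) = (74 + O) + O = 74 + 2*O)
l(-18) + W(k) = (74 + 2*(-18)) - 36 = (74 - 36) - 36 = 38 - 36 = 2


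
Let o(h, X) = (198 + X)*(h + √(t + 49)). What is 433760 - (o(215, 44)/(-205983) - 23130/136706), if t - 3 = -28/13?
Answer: 6107154148726225/14079555999 + 484*√26/297531 ≈ 4.3376e+5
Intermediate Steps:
t = 11/13 (t = 3 - 28/13 = 11/13 ≈ 0.84615)
o(h, X) = (198 + X)*(h + 18*√26/13) (o(h, X) = (198 + X)*(h + √(11/13 + 49)) = (198 + X)*(h + √(648/13)) = (198 + X)*(h + 18*√26/13))
433760 - (o(215, 44)/(-205983) - 23130/136706) = 433760 - ((198*215 + 3564*√26/13 + 44*215 + (18/13)*44*√26)/(-205983) - 23130/136706) = 433760 - ((42570 + 3564*√26/13 + 9460 + 792*√26/13)*(-1/205983) - 23130*1/136706) = 433760 - ((52030 + 4356*√26/13)*(-1/205983) - 11565/68353) = 433760 - ((-52030/205983 - 484*√26/297531) - 11565/68353) = 433760 - (-5938599985/14079555999 - 484*√26/297531) = 433760 + (5938599985/14079555999 + 484*√26/297531) = 6107154148726225/14079555999 + 484*√26/297531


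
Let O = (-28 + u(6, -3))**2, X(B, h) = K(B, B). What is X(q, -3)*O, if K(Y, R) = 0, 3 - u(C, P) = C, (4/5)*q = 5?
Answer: 0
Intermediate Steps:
q = 25/4 (q = (5/4)*5 = 25/4 ≈ 6.2500)
u(C, P) = 3 - C
X(B, h) = 0
O = 961 (O = (-28 + (3 - 1*6))**2 = (-28 + (3 - 6))**2 = (-28 - 3)**2 = (-31)**2 = 961)
X(q, -3)*O = 0*961 = 0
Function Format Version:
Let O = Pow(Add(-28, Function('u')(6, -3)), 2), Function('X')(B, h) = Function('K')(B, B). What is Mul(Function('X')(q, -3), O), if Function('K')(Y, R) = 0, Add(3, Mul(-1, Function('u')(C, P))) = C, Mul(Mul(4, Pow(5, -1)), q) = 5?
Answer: 0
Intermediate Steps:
q = Rational(25, 4) (q = Mul(Rational(5, 4), 5) = Rational(25, 4) ≈ 6.2500)
Function('u')(C, P) = Add(3, Mul(-1, C))
Function('X')(B, h) = 0
O = 961 (O = Pow(Add(-28, Add(3, Mul(-1, 6))), 2) = Pow(Add(-28, Add(3, -6)), 2) = Pow(Add(-28, -3), 2) = Pow(-31, 2) = 961)
Mul(Function('X')(q, -3), O) = Mul(0, 961) = 0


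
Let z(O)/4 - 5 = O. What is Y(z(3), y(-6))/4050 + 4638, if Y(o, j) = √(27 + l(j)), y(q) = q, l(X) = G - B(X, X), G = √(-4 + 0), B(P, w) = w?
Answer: 4638 + √(33 + 2*I)/4050 ≈ 4638.0 + 4.2962e-5*I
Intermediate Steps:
G = 2*I (G = √(-4) = 2*I ≈ 2.0*I)
l(X) = -X + 2*I (l(X) = 2*I - X = -X + 2*I)
z(O) = 20 + 4*O
Y(o, j) = √(27 - j + 2*I) (Y(o, j) = √(27 + (-j + 2*I)) = √(27 - j + 2*I))
Y(z(3), y(-6))/4050 + 4638 = √(27 - 1*(-6) + 2*I)/4050 + 4638 = √(27 + 6 + 2*I)*(1/4050) + 4638 = √(33 + 2*I)*(1/4050) + 4638 = √(33 + 2*I)/4050 + 4638 = 4638 + √(33 + 2*I)/4050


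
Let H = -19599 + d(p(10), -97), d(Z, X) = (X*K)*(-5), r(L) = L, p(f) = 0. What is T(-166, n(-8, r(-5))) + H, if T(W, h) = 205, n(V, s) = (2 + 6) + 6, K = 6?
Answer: -16484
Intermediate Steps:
n(V, s) = 14 (n(V, s) = 8 + 6 = 14)
d(Z, X) = -30*X (d(Z, X) = (X*6)*(-5) = (6*X)*(-5) = -30*X)
H = -16689 (H = -19599 - 30*(-97) = -19599 + 2910 = -16689)
T(-166, n(-8, r(-5))) + H = 205 - 16689 = -16484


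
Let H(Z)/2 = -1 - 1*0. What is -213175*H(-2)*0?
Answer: 0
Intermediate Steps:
H(Z) = -2 (H(Z) = 2*(-1 - 1*0) = 2*(-1 + 0) = 2*(-1) = -2)
-213175*H(-2)*0 = -(-426350)*0 = -213175*0 = 0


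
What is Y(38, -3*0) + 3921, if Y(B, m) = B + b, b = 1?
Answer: 3960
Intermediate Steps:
Y(B, m) = 1 + B (Y(B, m) = B + 1 = 1 + B)
Y(38, -3*0) + 3921 = (1 + 38) + 3921 = 39 + 3921 = 3960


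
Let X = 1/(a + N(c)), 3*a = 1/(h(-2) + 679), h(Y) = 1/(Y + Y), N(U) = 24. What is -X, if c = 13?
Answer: -8145/195484 ≈ -0.041666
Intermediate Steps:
h(Y) = 1/(2*Y)
a = 4/8145 (a = 1/(3*((1/2)/(-2) + 679)) = 1/(3*((1/2)*(-1/2) + 679)) = 1/(3*(-1/4 + 679)) = 1/(3*(2715/4)) = (1/3)*(4/2715) = 4/8145 ≈ 0.00049110)
X = 8145/195484 (X = 1/(4/8145 + 24) = 1/(195484/8145) = 8145/195484 ≈ 0.041666)
-X = -1*8145/195484 = -8145/195484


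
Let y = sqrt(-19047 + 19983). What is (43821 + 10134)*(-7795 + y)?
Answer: -420579225 + 323730*sqrt(26) ≈ -4.1893e+8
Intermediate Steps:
y = 6*sqrt(26) (y = sqrt(936) = 6*sqrt(26) ≈ 30.594)
(43821 + 10134)*(-7795 + y) = (43821 + 10134)*(-7795 + 6*sqrt(26)) = 53955*(-7795 + 6*sqrt(26)) = -420579225 + 323730*sqrt(26)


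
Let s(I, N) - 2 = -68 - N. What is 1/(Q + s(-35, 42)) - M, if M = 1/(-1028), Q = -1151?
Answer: 231/1294252 ≈ 0.00017848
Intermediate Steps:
s(I, N) = -66 - N (s(I, N) = 2 + (-68 - N) = -66 - N)
M = -1/1028 ≈ -0.00097276
1/(Q + s(-35, 42)) - M = 1/(-1151 + (-66 - 1*42)) - 1*(-1/1028) = 1/(-1151 + (-66 - 42)) + 1/1028 = 1/(-1151 - 108) + 1/1028 = 1/(-1259) + 1/1028 = -1/1259 + 1/1028 = 231/1294252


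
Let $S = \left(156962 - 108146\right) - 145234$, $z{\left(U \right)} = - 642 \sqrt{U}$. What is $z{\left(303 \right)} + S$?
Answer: $-96418 - 642 \sqrt{303} \approx -1.0759 \cdot 10^{5}$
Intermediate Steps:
$S = -96418$ ($S = 48816 - 145234 = -96418$)
$z{\left(303 \right)} + S = - 642 \sqrt{303} - 96418 = -96418 - 642 \sqrt{303}$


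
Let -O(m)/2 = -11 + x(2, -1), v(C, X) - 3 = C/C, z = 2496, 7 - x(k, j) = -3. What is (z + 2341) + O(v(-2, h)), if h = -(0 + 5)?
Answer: 4839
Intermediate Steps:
h = -5 (h = -1*5 = -5)
x(k, j) = 10 (x(k, j) = 7 - 1*(-3) = 7 + 3 = 10)
v(C, X) = 4 (v(C, X) = 3 + C/C = 3 + 1 = 4)
O(m) = 2 (O(m) = -2*(-11 + 10) = -2*(-1) = 2)
(z + 2341) + O(v(-2, h)) = (2496 + 2341) + 2 = 4837 + 2 = 4839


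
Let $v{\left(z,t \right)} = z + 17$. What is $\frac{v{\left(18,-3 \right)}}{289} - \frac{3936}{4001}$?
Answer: $- \frac{997469}{1156289} \approx -0.86265$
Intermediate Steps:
$v{\left(z,t \right)} = 17 + z$
$\frac{v{\left(18,-3 \right)}}{289} - \frac{3936}{4001} = \frac{17 + 18}{289} - \frac{3936}{4001} = 35 \cdot \frac{1}{289} - \frac{3936}{4001} = \frac{35}{289} - \frac{3936}{4001} = - \frac{997469}{1156289}$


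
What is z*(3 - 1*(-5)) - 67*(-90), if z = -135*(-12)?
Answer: 18990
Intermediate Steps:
z = 1620
z*(3 - 1*(-5)) - 67*(-90) = 1620*(3 - 1*(-5)) - 67*(-90) = 1620*(3 + 5) + 6030 = 1620*8 + 6030 = 12960 + 6030 = 18990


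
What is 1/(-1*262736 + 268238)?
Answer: 1/5502 ≈ 0.00018175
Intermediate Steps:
1/(-1*262736 + 268238) = 1/(-262736 + 268238) = 1/5502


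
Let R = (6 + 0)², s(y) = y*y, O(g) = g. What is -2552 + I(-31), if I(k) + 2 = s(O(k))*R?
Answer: 32042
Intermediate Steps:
s(y) = y²
R = 36 (R = 6² = 36)
I(k) = -2 + 36*k² (I(k) = -2 + k²*36 = -2 + 36*k²)
-2552 + I(-31) = -2552 + (-2 + 36*(-31)²) = -2552 + (-2 + 36*961) = -2552 + (-2 + 34596) = -2552 + 34594 = 32042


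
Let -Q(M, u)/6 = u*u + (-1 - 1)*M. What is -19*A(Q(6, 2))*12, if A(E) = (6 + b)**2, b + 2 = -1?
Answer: -2052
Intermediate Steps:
b = -3 (b = -2 - 1 = -3)
Q(M, u) = -6*u**2 + 12*M (Q(M, u) = -6*(u*u + (-1 - 1)*M) = -6*(u**2 - 2*M) = -6*u**2 + 12*M)
A(E) = 9 (A(E) = (6 - 3)**2 = 3**2 = 9)
-19*A(Q(6, 2))*12 = -19*9*12 = -171*12 = -2052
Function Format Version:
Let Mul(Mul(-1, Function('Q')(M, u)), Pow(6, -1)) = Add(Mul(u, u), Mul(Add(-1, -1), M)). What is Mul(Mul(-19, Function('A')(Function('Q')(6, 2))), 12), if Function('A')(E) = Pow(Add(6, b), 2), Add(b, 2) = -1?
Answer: -2052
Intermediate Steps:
b = -3 (b = Add(-2, -1) = -3)
Function('Q')(M, u) = Add(Mul(-6, Pow(u, 2)), Mul(12, M)) (Function('Q')(M, u) = Mul(-6, Add(Mul(u, u), Mul(Add(-1, -1), M))) = Mul(-6, Add(Pow(u, 2), Mul(-2, M))) = Add(Mul(-6, Pow(u, 2)), Mul(12, M)))
Function('A')(E) = 9 (Function('A')(E) = Pow(Add(6, -3), 2) = Pow(3, 2) = 9)
Mul(Mul(-19, Function('A')(Function('Q')(6, 2))), 12) = Mul(Mul(-19, 9), 12) = Mul(-171, 12) = -2052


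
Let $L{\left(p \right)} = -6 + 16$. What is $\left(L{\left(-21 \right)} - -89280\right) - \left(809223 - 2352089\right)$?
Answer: $1632156$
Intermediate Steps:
$L{\left(p \right)} = 10$
$\left(L{\left(-21 \right)} - -89280\right) - \left(809223 - 2352089\right) = \left(10 - -89280\right) - \left(809223 - 2352089\right) = \left(10 + 89280\right) - -1542866 = 89290 + 1542866 = 1632156$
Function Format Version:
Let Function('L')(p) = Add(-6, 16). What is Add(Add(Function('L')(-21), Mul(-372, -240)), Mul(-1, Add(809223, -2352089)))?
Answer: 1632156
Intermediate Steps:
Function('L')(p) = 10
Add(Add(Function('L')(-21), Mul(-372, -240)), Mul(-1, Add(809223, -2352089))) = Add(Add(10, Mul(-372, -240)), Mul(-1, Add(809223, -2352089))) = Add(Add(10, 89280), Mul(-1, -1542866)) = Add(89290, 1542866) = 1632156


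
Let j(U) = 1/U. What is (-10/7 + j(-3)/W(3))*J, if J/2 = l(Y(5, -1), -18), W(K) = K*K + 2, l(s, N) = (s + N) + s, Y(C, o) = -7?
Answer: 21568/231 ≈ 93.368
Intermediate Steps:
l(s, N) = N + 2*s (l(s, N) = (N + s) + s = N + 2*s)
W(K) = 2 + K² (W(K) = K² + 2 = 2 + K²)
J = -64 (J = 2*(-18 + 2*(-7)) = 2*(-18 - 14) = 2*(-32) = -64)
(-10/7 + j(-3)/W(3))*J = (-10/7 + 1/((-3)*(2 + 3²)))*(-64) = (-10*⅐ - 1/(3*(2 + 9)))*(-64) = (-10/7 - ⅓/11)*(-64) = (-10/7 - ⅓*1/11)*(-64) = (-10/7 - 1/33)*(-64) = -337/231*(-64) = 21568/231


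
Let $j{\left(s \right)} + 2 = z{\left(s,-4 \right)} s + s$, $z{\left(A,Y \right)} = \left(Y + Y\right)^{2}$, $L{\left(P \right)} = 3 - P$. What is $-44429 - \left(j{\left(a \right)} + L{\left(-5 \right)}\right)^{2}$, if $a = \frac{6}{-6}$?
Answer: $-47910$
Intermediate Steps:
$z{\left(A,Y \right)} = 4 Y^{2}$ ($z{\left(A,Y \right)} = \left(2 Y\right)^{2} = 4 Y^{2}$)
$a = -1$ ($a = 6 \left(- \frac{1}{6}\right) = -1$)
$j{\left(s \right)} = -2 + 65 s$ ($j{\left(s \right)} = -2 + \left(4 \left(-4\right)^{2} s + s\right) = -2 + \left(4 \cdot 16 s + s\right) = -2 + \left(64 s + s\right) = -2 + 65 s$)
$-44429 - \left(j{\left(a \right)} + L{\left(-5 \right)}\right)^{2} = -44429 - \left(\left(-2 + 65 \left(-1\right)\right) + \left(3 - -5\right)\right)^{2} = -44429 - \left(\left(-2 - 65\right) + \left(3 + 5\right)\right)^{2} = -44429 - \left(-67 + 8\right)^{2} = -44429 - \left(-59\right)^{2} = -44429 - 3481 = -47910$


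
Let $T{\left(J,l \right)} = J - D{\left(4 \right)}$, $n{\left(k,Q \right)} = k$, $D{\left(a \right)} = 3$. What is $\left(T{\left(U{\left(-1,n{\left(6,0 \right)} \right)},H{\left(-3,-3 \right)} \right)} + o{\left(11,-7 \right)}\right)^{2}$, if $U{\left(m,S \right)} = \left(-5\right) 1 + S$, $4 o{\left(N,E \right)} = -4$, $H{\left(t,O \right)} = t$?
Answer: $9$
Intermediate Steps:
$o{\left(N,E \right)} = -1$ ($o{\left(N,E \right)} = \frac{1}{4} \left(-4\right) = -1$)
$U{\left(m,S \right)} = -5 + S$
$T{\left(J,l \right)} = -3 + J$ ($T{\left(J,l \right)} = J - 3 = -3 + J$)
$\left(T{\left(U{\left(-1,n{\left(6,0 \right)} \right)},H{\left(-3,-3 \right)} \right)} + o{\left(11,-7 \right)}\right)^{2} = \left(\left(-3 + \left(-5 + 6\right)\right) - 1\right)^{2} = \left(\left(-3 + 1\right) - 1\right)^{2} = \left(-2 - 1\right)^{2} = \left(-3\right)^{2} = 9$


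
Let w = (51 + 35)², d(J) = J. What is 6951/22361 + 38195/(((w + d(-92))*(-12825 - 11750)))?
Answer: 249364245481/802741116760 ≈ 0.31064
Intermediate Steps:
w = 7396 (w = 86² = 7396)
6951/22361 + 38195/(((w + d(-92))*(-12825 - 11750))) = 6951/22361 + 38195/(((7396 - 92)*(-12825 - 11750))) = 6951*(1/22361) + 38195/((7304*(-24575))) = 6951/22361 + 38195/(-179495800) = 6951/22361 + 38195*(-1/179495800) = 6951/22361 - 7639/35899160 = 249364245481/802741116760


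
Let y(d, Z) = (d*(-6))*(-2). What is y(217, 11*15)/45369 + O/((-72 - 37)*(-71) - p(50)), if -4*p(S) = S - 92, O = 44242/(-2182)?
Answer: 13968521750/255028026201 ≈ 0.054772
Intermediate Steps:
O = -22121/1091 (O = 44242*(-1/2182) = -22121/1091 ≈ -20.276)
y(d, Z) = 12*d (y(d, Z) = -6*d*(-2) = 12*d)
p(S) = 23 - S/4 (p(S) = -(S - 92)/4 = -(-92 + S)/4 = 23 - S/4)
y(217, 11*15)/45369 + O/((-72 - 37)*(-71) - p(50)) = (12*217)/45369 - 22121/(1091*((-72 - 37)*(-71) - (23 - ¼*50))) = 2604*(1/45369) - 22121/(1091*(-109*(-71) - (23 - 25/2))) = 868/15123 - 22121/(1091*(7739 - 1*21/2)) = 868/15123 - 22121/(1091*(7739 - 21/2)) = 868/15123 - 22121/(1091*15457/2) = 868/15123 - 22121/1091*2/15457 = 868/15123 - 44242/16863587 = 13968521750/255028026201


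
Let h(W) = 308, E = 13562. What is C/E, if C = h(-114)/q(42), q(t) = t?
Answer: 11/20343 ≈ 0.00054073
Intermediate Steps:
C = 22/3 (C = 308/42 = 308*(1/42) = 22/3 ≈ 7.3333)
C/E = (22/3)/13562 = (22/3)*(1/13562) = 11/20343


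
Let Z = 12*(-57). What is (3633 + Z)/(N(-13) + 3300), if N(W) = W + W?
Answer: 2949/3274 ≈ 0.90073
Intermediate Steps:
N(W) = 2*W
Z = -684
(3633 + Z)/(N(-13) + 3300) = (3633 - 684)/(2*(-13) + 3300) = 2949/(-26 + 3300) = 2949/3274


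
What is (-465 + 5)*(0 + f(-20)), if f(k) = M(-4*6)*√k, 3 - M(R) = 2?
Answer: -920*I*√5 ≈ -2057.2*I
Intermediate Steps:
M(R) = 1 (M(R) = 3 - 1*2 = 3 - 2 = 1)
f(k) = √k (f(k) = 1*√k = √k)
(-465 + 5)*(0 + f(-20)) = (-465 + 5)*(0 + √(-20)) = -460*(0 + 2*I*√5) = -920*I*√5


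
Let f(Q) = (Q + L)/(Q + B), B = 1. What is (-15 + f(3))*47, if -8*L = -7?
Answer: -21103/32 ≈ -659.47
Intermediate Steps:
L = 7/8 (L = -⅛*(-7) = 7/8 ≈ 0.87500)
f(Q) = (7/8 + Q)/(1 + Q) (f(Q) = (Q + 7/8)/(Q + 1) = (7/8 + Q)/(1 + Q))
(-15 + f(3))*47 = (-15 + (7/8 + 3)/(1 + 3))*47 = (-15 + (31/8)/4)*47 = (-15 + (¼)*(31/8))*47 = (-15 + 31/32)*47 = -449/32*47 = -21103/32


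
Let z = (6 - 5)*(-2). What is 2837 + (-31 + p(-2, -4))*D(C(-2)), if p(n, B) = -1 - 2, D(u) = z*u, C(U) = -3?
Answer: 2633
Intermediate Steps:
z = -2 (z = 1*(-2) = -2)
D(u) = -2*u
p(n, B) = -3
2837 + (-31 + p(-2, -4))*D(C(-2)) = 2837 + (-31 - 3)*(-2*(-3)) = 2837 - 34*6 = 2837 - 204 = 2633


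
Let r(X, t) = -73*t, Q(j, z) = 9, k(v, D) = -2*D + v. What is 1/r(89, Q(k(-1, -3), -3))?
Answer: -1/657 ≈ -0.0015221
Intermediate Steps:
k(v, D) = v - 2*D
1/r(89, Q(k(-1, -3), -3)) = 1/(-73*9) = 1/(-657) = -1/657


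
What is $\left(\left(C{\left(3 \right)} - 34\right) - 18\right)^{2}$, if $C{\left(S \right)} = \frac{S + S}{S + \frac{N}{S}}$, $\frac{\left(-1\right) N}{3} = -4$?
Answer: $\frac{128164}{49} \approx 2615.6$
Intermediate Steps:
$N = 12$ ($N = \left(-3\right) \left(-4\right) = 12$)
$C{\left(S \right)} = \frac{2 S}{S + \frac{12}{S}}$ ($C{\left(S \right)} = \frac{S + S}{S + \frac{12}{S}} = \frac{2 S}{S + \frac{12}{S}}$)
$\left(\left(C{\left(3 \right)} - 34\right) - 18\right)^{2} = \left(\left(\frac{2 \cdot 3^{2}}{12 + 3^{2}} - 34\right) - 18\right)^{2} = \left(\left(2 \cdot 9 \frac{1}{12 + 9} - 34\right) - 18\right)^{2} = \left(\left(2 \cdot 9 \cdot \frac{1}{21} - 34\right) - 18\right)^{2} = \left(\left(\frac{6}{7} - 34\right) - 18\right)^{2} = \left(- \frac{232}{7} - 18\right)^{2} = \left(- \frac{358}{7}\right)^{2} = \frac{128164}{49}$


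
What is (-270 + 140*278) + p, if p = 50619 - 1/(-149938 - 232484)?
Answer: 34138429519/382422 ≈ 89269.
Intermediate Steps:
p = 19357819219/382422 (p = 50619 - 1/(-382422) = 50619 - 1*(-1/382422) = 50619 + 1/382422 = 19357819219/382422 ≈ 50619.)
(-270 + 140*278) + p = (-270 + 140*278) + 19357819219/382422 = (-270 + 38920) + 19357819219/382422 = 38650 + 19357819219/382422 = 34138429519/382422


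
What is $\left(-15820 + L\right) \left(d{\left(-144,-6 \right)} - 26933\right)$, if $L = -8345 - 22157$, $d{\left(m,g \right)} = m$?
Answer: $1254260794$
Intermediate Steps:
$L = -30502$
$\left(-15820 + L\right) \left(d{\left(-144,-6 \right)} - 26933\right) = \left(-15820 - 30502\right) \left(-144 - 26933\right) = \left(-46322\right) \left(-27077\right) = 1254260794$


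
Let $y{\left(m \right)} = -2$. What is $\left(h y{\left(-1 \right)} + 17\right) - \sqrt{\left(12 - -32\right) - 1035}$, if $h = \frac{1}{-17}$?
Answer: $\frac{291}{17} - i \sqrt{991} \approx 17.118 - 31.48 i$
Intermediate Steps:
$h = - \frac{1}{17} \approx -0.058824$
$\left(h y{\left(-1 \right)} + 17\right) - \sqrt{\left(12 - -32\right) - 1035} = \left(\left(- \frac{1}{17}\right) \left(-2\right) + 17\right) - \sqrt{\left(12 - -32\right) - 1035} = \left(\frac{2}{17} + 17\right) - \sqrt{\left(12 + 32\right) - 1035} = \frac{291}{17} - \sqrt{44 - 1035} = \frac{291}{17} - \sqrt{-991} = \frac{291}{17} - i \sqrt{991}$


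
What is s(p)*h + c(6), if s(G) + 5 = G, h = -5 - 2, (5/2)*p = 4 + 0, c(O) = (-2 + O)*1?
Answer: 139/5 ≈ 27.800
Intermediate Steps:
c(O) = -2 + O
p = 8/5 (p = 2*(4 + 0)/5 = (⅖)*4 = 8/5 ≈ 1.6000)
h = -7
s(G) = -5 + G
s(p)*h + c(6) = (-5 + 8/5)*(-7) + (-2 + 6) = -17/5*(-7) + 4 = 119/5 + 4 = 139/5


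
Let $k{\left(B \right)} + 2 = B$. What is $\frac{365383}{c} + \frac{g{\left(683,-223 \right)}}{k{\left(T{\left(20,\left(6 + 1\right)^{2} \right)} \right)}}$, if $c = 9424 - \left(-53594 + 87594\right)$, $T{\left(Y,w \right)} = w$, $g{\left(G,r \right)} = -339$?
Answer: $- \frac{25504265}{1155072} \approx -22.08$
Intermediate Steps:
$k{\left(B \right)} = -2 + B$
$c = -24576$ ($c = 9424 - 34000 = -24576$)
$\frac{365383}{c} + \frac{g{\left(683,-223 \right)}}{k{\left(T{\left(20,\left(6 + 1\right)^{2} \right)} \right)}} = \frac{365383}{-24576} - \frac{339}{-2 + \left(6 + 1\right)^{2}} = 365383 \left(- \frac{1}{24576}\right) - \frac{339}{-2 + 7^{2}} = - \frac{365383}{24576} - \frac{339}{-2 + 49} = - \frac{365383}{24576} - \frac{339}{47} = - \frac{25504265}{1155072}$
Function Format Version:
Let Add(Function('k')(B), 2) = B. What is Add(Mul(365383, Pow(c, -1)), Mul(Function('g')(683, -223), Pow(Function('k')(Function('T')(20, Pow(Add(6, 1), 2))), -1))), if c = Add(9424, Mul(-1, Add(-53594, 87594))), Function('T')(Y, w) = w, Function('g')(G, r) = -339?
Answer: Rational(-25504265, 1155072) ≈ -22.080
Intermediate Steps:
Function('k')(B) = Add(-2, B)
c = -24576 (c = Add(9424, Mul(-1, 34000)) = Add(9424, -34000) = -24576)
Add(Mul(365383, Pow(c, -1)), Mul(Function('g')(683, -223), Pow(Function('k')(Function('T')(20, Pow(Add(6, 1), 2))), -1))) = Add(Mul(365383, Pow(-24576, -1)), Mul(-339, Pow(Add(-2, Pow(Add(6, 1), 2)), -1))) = Add(Mul(365383, Rational(-1, 24576)), Mul(-339, Pow(Add(-2, Pow(7, 2)), -1))) = Add(Rational(-365383, 24576), Mul(-339, Pow(Add(-2, 49), -1))) = Add(Rational(-365383, 24576), Mul(-339, Pow(47, -1))) = Add(Rational(-365383, 24576), Mul(-339, Rational(1, 47))) = Add(Rational(-365383, 24576), Rational(-339, 47)) = Rational(-25504265, 1155072)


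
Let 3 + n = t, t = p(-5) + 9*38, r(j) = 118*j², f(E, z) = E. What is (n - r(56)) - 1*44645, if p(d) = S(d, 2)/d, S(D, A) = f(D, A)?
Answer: -414353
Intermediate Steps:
S(D, A) = D
p(d) = 1 (p(d) = d/d = 1)
t = 343 (t = 1 + 9*38 = 1 + 342 = 343)
n = 340 (n = -3 + 343 = 340)
(n - r(56)) - 1*44645 = (340 - 118*56²) - 1*44645 = (340 - 118*3136) - 44645 = (340 - 1*370048) - 44645 = (340 - 370048) - 44645 = -369708 - 44645 = -414353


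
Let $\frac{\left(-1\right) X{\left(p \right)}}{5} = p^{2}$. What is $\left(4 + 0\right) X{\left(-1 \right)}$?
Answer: $-20$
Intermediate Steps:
$X{\left(p \right)} = - 5 p^{2}$
$\left(4 + 0\right) X{\left(-1 \right)} = \left(4 + 0\right) \left(- 5 \left(-1\right)^{2}\right) = 4 \left(\left(-5\right) 1\right) = 4 \left(-5\right) = -20$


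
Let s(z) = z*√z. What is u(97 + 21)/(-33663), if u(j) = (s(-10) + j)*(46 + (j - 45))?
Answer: -2006/4809 + 170*I*√10/4809 ≈ -0.41713 + 0.11179*I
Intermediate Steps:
s(z) = z^(3/2)
u(j) = (1 + j)*(j - 10*I*√10) (u(j) = ((-10)^(3/2) + j)*(46 + (j - 45)) = (-10*I*√10 + j)*(46 + (-45 + j)) = (j - 10*I*√10)*(1 + j) = (1 + j)*(j - 10*I*√10))
u(97 + 21)/(-33663) = ((97 + 21) + (97 + 21)² - 10*I*√10 - 10*I*(97 + 21)*√10)/(-33663) = (118 + 118² - 10*I*√10 - 10*I*118*√10)*(-1/33663) = (118 + 13924 - 10*I*√10 - 1180*I*√10)*(-1/33663) = (14042 - 1190*I*√10)*(-1/33663) = -2006/4809 + 170*I*√10/4809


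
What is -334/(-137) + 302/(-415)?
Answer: 97236/56855 ≈ 1.7102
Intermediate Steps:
-334/(-137) + 302/(-415) = -334*(-1/137) + 302*(-1/415) = 334/137 - 302/415 = 97236/56855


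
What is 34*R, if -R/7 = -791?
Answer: 188258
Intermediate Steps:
R = 5537 (R = -7*(-791) = 5537)
34*R = 34*5537 = 188258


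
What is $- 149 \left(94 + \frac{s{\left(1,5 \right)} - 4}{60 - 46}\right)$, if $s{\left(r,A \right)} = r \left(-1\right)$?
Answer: $- \frac{195339}{14} \approx -13953.0$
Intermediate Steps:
$s{\left(r,A \right)} = - r$
$- 149 \left(94 + \frac{s{\left(1,5 \right)} - 4}{60 - 46}\right) = - 149 \left(94 + \frac{\left(-1\right) 1 - 4}{60 - 46}\right) = - 149 \left(94 + \frac{-1 - 4}{14}\right) = - 149 \left(94 - \frac{5}{14}\right) = \left(-149\right) \frac{1311}{14} = - \frac{195339}{14}$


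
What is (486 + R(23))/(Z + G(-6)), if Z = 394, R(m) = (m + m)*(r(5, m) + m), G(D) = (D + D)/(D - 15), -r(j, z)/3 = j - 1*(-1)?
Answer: 2506/1381 ≈ 1.8146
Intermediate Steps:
r(j, z) = -3 - 3*j (r(j, z) = -3*(j - 1*(-1)) = -3*(j + 1) = -3*(1 + j) = -3 - 3*j)
G(D) = 2*D/(-15 + D) (G(D) = (2*D)/(-15 + D) = 2*D/(-15 + D))
R(m) = 2*m*(-18 + m) (R(m) = (m + m)*((-3 - 3*5) + m) = (2*m)*((-3 - 15) + m) = (2*m)*(-18 + m) = 2*m*(-18 + m))
(486 + R(23))/(Z + G(-6)) = (486 + 2*23*(-18 + 23))/(394 + 2*(-6)/(-15 - 6)) = (486 + 2*23*5)/(394 + 2*(-6)/(-21)) = (486 + 230)/(394 + 2*(-6)*(-1/21)) = 716/(394 + 4/7) = 716/(2762/7) = 716*(7/2762) = 2506/1381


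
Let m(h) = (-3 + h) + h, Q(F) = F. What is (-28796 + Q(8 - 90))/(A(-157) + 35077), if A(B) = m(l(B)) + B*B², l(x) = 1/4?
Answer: 57756/7669637 ≈ 0.0075305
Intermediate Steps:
l(x) = ¼
m(h) = -3 + 2*h
A(B) = -5/2 + B³ (A(B) = (-3 + 2*(¼)) + B*B² = (-3 + ½) + B³ = -5/2 + B³)
(-28796 + Q(8 - 90))/(A(-157) + 35077) = (-28796 + (8 - 90))/((-5/2 + (-157)³) + 35077) = (-28796 - 82)/((-5/2 - 3869893) + 35077) = -28878/(-7739791/2 + 35077) = -28878/(-7669637/2) = -28878*(-2/7669637) = 57756/7669637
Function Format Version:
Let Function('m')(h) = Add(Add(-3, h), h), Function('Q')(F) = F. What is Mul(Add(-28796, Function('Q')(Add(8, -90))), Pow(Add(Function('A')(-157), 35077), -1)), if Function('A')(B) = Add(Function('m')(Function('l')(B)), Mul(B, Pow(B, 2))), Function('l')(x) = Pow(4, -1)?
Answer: Rational(57756, 7669637) ≈ 0.0075305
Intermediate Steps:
Function('l')(x) = Rational(1, 4)
Function('m')(h) = Add(-3, Mul(2, h))
Function('A')(B) = Add(Rational(-5, 2), Pow(B, 3)) (Function('A')(B) = Add(Add(-3, Mul(2, Rational(1, 4))), Mul(B, Pow(B, 2))) = Add(Add(-3, Rational(1, 2)), Pow(B, 3)) = Add(Rational(-5, 2), Pow(B, 3)))
Mul(Add(-28796, Function('Q')(Add(8, -90))), Pow(Add(Function('A')(-157), 35077), -1)) = Mul(Add(-28796, Add(8, -90)), Pow(Add(Add(Rational(-5, 2), Pow(-157, 3)), 35077), -1)) = Mul(Add(-28796, -82), Pow(Add(Add(Rational(-5, 2), -3869893), 35077), -1)) = Mul(-28878, Pow(Add(Rational(-7739791, 2), 35077), -1)) = Mul(-28878, Pow(Rational(-7669637, 2), -1)) = Mul(-28878, Rational(-2, 7669637)) = Rational(57756, 7669637)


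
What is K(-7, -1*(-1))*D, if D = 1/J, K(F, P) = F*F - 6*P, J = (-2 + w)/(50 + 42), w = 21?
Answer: 3956/19 ≈ 208.21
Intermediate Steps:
J = 19/92 (J = (-2 + 21)/(50 + 42) = 19/92 ≈ 0.20652)
K(F, P) = F**2 - 6*P
D = 92/19 (D = 1/(19/92) = 92/19 ≈ 4.8421)
K(-7, -1*(-1))*D = ((-7)**2 - (-6)*(-1))*(92/19) = (49 - 6*1)*(92/19) = (49 - 6)*(92/19) = 43*(92/19) = 3956/19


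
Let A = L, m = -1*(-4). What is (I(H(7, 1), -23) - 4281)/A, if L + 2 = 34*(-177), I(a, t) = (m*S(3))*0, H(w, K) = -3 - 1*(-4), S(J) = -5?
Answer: 4281/6020 ≈ 0.71113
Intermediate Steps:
H(w, K) = 1 (H(w, K) = -3 + 4 = 1)
m = 4
I(a, t) = 0 (I(a, t) = (4*(-5))*0 = -20*0 = 0)
L = -6020 (L = -2 + 34*(-177) = -2 - 6018 = -6020)
A = -6020
(I(H(7, 1), -23) - 4281)/A = (0 - 4281)/(-6020) = -4281*(-1/6020) = 4281/6020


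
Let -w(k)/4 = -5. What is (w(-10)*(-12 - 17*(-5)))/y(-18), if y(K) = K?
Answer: -730/9 ≈ -81.111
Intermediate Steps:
w(k) = 20 (w(k) = -4*(-5) = 20)
(w(-10)*(-12 - 17*(-5)))/y(-18) = (20*(-12 - 17*(-5)))/(-18) = (20*(-12 + 85))*(-1/18) = (20*73)*(-1/18) = 1460*(-1/18) = -730/9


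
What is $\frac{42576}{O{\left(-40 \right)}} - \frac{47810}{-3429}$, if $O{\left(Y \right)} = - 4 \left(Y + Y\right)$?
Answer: $\frac{10080769}{68580} \approx 146.99$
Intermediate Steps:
$O{\left(Y \right)} = - 8 Y$ ($O{\left(Y \right)} = - 4 \cdot 2 Y = - 8 Y$)
$\frac{42576}{O{\left(-40 \right)}} - \frac{47810}{-3429} = \frac{42576}{\left(-8\right) \left(-40\right)} - \frac{47810}{-3429} = \frac{42576}{320} - - \frac{47810}{3429} = 42576 \cdot \frac{1}{320} + \frac{47810}{3429} = \frac{2661}{20} + \frac{47810}{3429} = \frac{10080769}{68580}$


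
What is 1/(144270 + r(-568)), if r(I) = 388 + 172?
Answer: 1/144830 ≈ 6.9046e-6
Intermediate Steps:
r(I) = 560
1/(144270 + r(-568)) = 1/(144270 + 560) = 1/144830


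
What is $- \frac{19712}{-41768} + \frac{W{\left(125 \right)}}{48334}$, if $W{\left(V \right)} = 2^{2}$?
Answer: $\frac{59557930}{126175907} \approx 0.47202$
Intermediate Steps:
$W{\left(V \right)} = 4$
$- \frac{19712}{-41768} + \frac{W{\left(125 \right)}}{48334} = - \frac{19712}{-41768} + \frac{4}{48334} = \left(-19712\right) \left(- \frac{1}{41768}\right) + 4 \cdot \frac{1}{48334} = \frac{2464}{5221} + \frac{2}{24167} = \frac{59557930}{126175907}$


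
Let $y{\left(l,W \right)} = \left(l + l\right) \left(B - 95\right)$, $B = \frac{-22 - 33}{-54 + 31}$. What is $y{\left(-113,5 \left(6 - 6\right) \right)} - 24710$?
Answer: $- \frac{86950}{23} \approx -3780.4$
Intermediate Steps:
$B = \frac{55}{23}$ ($B = - \frac{55}{-23} = \left(-55\right) \left(- \frac{1}{23}\right) = \frac{55}{23} \approx 2.3913$)
$y{\left(l,W \right)} = - \frac{4260 l}{23}$ ($y{\left(l,W \right)} = \left(l + l\right) \left(\frac{55}{23} - 95\right) = 2 l \left(- \frac{2130}{23}\right) = - \frac{4260 l}{23}$)
$y{\left(-113,5 \left(6 - 6\right) \right)} - 24710 = \left(- \frac{4260}{23}\right) \left(-113\right) - 24710 = \frac{481380}{23} - 24710 = - \frac{86950}{23}$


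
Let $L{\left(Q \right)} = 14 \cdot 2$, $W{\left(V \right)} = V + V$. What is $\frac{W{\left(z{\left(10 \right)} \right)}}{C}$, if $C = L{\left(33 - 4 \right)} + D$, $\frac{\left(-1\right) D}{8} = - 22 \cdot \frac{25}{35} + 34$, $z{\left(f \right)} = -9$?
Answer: $\frac{7}{46} \approx 0.15217$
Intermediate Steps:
$W{\left(V \right)} = 2 V$
$L{\left(Q \right)} = 28$
$D = - \frac{1024}{7}$ ($D = - 8 \left(- 22 \cdot \frac{25}{35} + 34\right) = - 8 \left(- 22 \cdot 25 \cdot \frac{1}{35} + 34\right) = - 8 \left(\left(-22\right) \frac{5}{7} + 34\right) = - 8 \left(- \frac{110}{7} + 34\right) = \left(-8\right) \frac{128}{7} = - \frac{1024}{7} \approx -146.29$)
$C = - \frac{828}{7}$ ($C = 28 - \frac{1024}{7} = - \frac{828}{7} \approx -118.29$)
$\frac{W{\left(z{\left(10 \right)} \right)}}{C} = \frac{2 \left(-9\right)}{- \frac{828}{7}} = \left(-18\right) \left(- \frac{7}{828}\right) = \frac{7}{46}$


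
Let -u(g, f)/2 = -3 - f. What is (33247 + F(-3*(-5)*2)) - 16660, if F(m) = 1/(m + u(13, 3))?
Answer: 696655/42 ≈ 16587.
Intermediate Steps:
u(g, f) = 6 + 2*f (u(g, f) = -2*(-3 - f) = 6 + 2*f)
F(m) = 1/(12 + m) (F(m) = 1/(m + (6 + 2*3)) = 1/(m + (6 + 6)) = 1/(m + 12) = 1/(12 + m))
(33247 + F(-3*(-5)*2)) - 16660 = (33247 + 1/(12 - 3*(-5)*2)) - 16660 = (33247 + 1/(12 + 15*2)) - 16660 = (33247 + 1/(12 + 30)) - 16660 = (33247 + 1/42) - 16660 = 1396375/42 - 16660 = 696655/42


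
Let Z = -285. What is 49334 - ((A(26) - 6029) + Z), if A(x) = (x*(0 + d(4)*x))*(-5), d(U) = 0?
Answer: 55648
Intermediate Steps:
A(x) = 0 (A(x) = (x*(0 + 0*x))*(-5) = (x*(0 + 0))*(-5) = (x*0)*(-5) = 0*(-5) = 0)
49334 - ((A(26) - 6029) + Z) = 49334 - ((0 - 6029) - 285) = 49334 - (-6029 - 285) = 49334 - 1*(-6314) = 49334 + 6314 = 55648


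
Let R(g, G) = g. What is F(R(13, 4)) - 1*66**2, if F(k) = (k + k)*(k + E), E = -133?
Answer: -7476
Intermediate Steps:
F(k) = 2*k*(-133 + k) (F(k) = (k + k)*(k - 133) = (2*k)*(-133 + k) = 2*k*(-133 + k))
F(R(13, 4)) - 1*66**2 = 2*13*(-133 + 13) - 1*66**2 = 2*13*(-120) - 1*4356 = -3120 - 4356 = -7476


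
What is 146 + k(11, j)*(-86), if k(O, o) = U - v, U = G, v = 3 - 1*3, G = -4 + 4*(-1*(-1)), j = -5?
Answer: 146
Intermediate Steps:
G = 0 (G = -4 + 4*1 = -4 + 4 = 0)
v = 0 (v = 3 - 3 = 0)
U = 0
k(O, o) = 0 (k(O, o) = 0 - 1*0 = 0 + 0 = 0)
146 + k(11, j)*(-86) = 146 + 0*(-86) = 146 + 0 = 146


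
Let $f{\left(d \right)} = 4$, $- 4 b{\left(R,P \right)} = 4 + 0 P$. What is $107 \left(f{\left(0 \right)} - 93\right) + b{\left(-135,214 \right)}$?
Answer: $-9524$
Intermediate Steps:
$b{\left(R,P \right)} = -1$ ($b{\left(R,P \right)} = - \frac{4 + 0 P}{4} = - \frac{4 + 0}{4} = \left(- \frac{1}{4}\right) 4 = -1$)
$107 \left(f{\left(0 \right)} - 93\right) + b{\left(-135,214 \right)} = 107 \left(4 - 93\right) - 1 = 107 \left(-89\right) - 1 = -9523 - 1 = -9524$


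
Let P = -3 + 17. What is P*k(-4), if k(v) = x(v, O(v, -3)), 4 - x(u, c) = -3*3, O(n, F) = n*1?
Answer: 182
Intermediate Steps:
P = 14
O(n, F) = n
x(u, c) = 13 (x(u, c) = 4 - (-3)*3 = 4 - 1*(-9) = 4 + 9 = 13)
k(v) = 13
P*k(-4) = 14*13 = 182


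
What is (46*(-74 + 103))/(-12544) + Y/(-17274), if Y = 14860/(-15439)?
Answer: -88895609921/836350144896 ≈ -0.10629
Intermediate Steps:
Y = -14860/15439 (Y = 14860*(-1/15439) = -14860/15439 ≈ -0.96250)
(46*(-74 + 103))/(-12544) + Y/(-17274) = (46*(-74 + 103))/(-12544) - 14860/15439/(-17274) = (46*29)*(-1/12544) - 14860/15439*(-1/17274) = 1334*(-1/12544) + 7430/133346643 = -667/6272 + 7430/133346643 = -88895609921/836350144896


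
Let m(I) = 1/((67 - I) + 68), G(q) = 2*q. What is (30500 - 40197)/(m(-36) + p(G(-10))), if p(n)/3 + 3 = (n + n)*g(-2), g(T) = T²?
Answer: 1658187/83618 ≈ 19.831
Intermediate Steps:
p(n) = -9 + 24*n (p(n) = -9 + 3*((n + n)*(-2)²) = -9 + 3*((2*n)*4) = -9 + 3*(8*n) = -9 + 24*n)
m(I) = 1/(135 - I)
(30500 - 40197)/(m(-36) + p(G(-10))) = (30500 - 40197)/(-1/(-135 - 36) + (-9 + 24*(2*(-10)))) = -9697/(-1/(-171) + (-9 + 24*(-20))) = -9697/(-1*(-1/171) + (-9 - 480)) = -9697/(1/171 - 489) = -9697/(-83618/171) = -9697*(-171/83618) = 1658187/83618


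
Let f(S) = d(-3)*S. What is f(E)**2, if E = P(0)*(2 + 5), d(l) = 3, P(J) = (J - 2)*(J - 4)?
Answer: 28224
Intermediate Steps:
P(J) = (-4 + J)*(-2 + J) (P(J) = (-2 + J)*(-4 + J) = (-4 + J)*(-2 + J))
E = 56 (E = (8 + 0**2 - 6*0)*(2 + 5) = (8 + 0 + 0)*7 = 8*7 = 56)
f(S) = 3*S
f(E)**2 = (3*56)**2 = 168**2 = 28224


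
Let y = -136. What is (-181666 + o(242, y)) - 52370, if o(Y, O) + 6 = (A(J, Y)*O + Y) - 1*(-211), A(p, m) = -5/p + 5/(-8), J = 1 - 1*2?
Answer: -234184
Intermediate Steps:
J = -1 (J = 1 - 2 = -1)
A(p, m) = -5/8 - 5/p (A(p, m) = -5/p + 5*(-⅛) = -5/p - 5/8 = -5/8 - 5/p)
o(Y, O) = 205 + Y + 35*O/8 (o(Y, O) = -6 + (((-5/8 - 5/(-1))*O + Y) - 1*(-211)) = -6 + (((-5/8 - 5*(-1))*O + Y) + 211) = -6 + (((-5/8 + 5)*O + Y) + 211) = -6 + ((35*O/8 + Y) + 211) = -6 + ((Y + 35*O/8) + 211) = -6 + (211 + Y + 35*O/8) = 205 + Y + 35*O/8)
(-181666 + o(242, y)) - 52370 = (-181666 + (205 + 242 + (35/8)*(-136))) - 52370 = (-181666 + (205 + 242 - 595)) - 52370 = (-181666 - 148) - 52370 = -181814 - 52370 = -234184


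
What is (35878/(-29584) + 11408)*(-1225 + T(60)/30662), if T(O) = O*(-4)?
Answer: -3168834713532215/226776152 ≈ -1.3973e+7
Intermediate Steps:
T(O) = -4*O
(35878/(-29584) + 11408)*(-1225 + T(60)/30662) = (35878/(-29584) + 11408)*(-1225 - 4*60/30662) = (35878*(-1/29584) + 11408)*(-1225 - 240*1/30662) = (-17939/14792 + 11408)*(-1225 - 120/15331) = (168729197/14792)*(-18780595/15331) = -3168834713532215/226776152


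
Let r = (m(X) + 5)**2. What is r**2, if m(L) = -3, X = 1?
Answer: 16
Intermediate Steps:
r = 4 (r = (-3 + 5)**2 = 2**2 = 4)
r**2 = 4**2 = 16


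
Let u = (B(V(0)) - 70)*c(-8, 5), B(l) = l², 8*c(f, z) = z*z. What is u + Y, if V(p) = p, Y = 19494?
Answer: 77101/4 ≈ 19275.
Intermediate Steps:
c(f, z) = z²/8 (c(f, z) = (z*z)/8 = z²/8)
u = -875/4 (u = (0² - 70)*((⅛)*5²) = (0 - 70)*((⅛)*25) = -70*25/8 = -875/4 ≈ -218.75)
u + Y = -875/4 + 19494 = 77101/4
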